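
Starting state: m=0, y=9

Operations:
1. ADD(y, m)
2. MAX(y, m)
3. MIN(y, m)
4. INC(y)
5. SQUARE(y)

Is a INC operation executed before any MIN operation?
No

First INC: step 4
First MIN: step 3
Since 4 > 3, MIN comes first.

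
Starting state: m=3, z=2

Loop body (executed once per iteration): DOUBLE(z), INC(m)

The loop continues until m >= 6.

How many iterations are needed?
3

Tracing iterations:
Initial: m=3, z=2
After iteration 1: m=4, z=4
After iteration 2: m=5, z=8
After iteration 3: m=6, z=16
m >= 6 now holds, so the loop exits after 3 iterations.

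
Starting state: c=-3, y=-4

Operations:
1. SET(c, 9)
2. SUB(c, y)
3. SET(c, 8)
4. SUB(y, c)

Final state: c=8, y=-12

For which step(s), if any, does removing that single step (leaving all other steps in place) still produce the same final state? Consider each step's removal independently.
Step(s) 1, 2

Testing removal of each single step:
Without step 1: final = c=8, y=-12 (same)
Without step 2: final = c=8, y=-12 (same)
Without step 3: final = c=13, y=-17 (different)
Without step 4: final = c=8, y=-4 (different)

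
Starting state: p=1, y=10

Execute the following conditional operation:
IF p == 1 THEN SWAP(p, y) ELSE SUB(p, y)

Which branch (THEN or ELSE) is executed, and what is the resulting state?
Branch: THEN, Final state: p=10, y=1

Evaluating condition: p == 1
p = 1
Condition is True, so THEN branch executes
After SWAP(p, y): p=10, y=1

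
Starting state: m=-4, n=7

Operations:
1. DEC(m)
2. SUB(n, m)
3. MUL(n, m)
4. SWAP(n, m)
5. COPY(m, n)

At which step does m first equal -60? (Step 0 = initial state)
Step 4

Tracing m:
Initial: m = -4
After step 1: m = -5
After step 2: m = -5
After step 3: m = -5
After step 4: m = -60 ← first occurrence
After step 5: m = -5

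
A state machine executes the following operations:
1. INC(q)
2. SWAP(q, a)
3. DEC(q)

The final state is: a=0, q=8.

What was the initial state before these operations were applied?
a=9, q=-1

Working backwards:
Final state: a=0, q=8
Before step 3 (DEC(q)): a=0, q=9
Before step 2 (SWAP(q, a)): a=9, q=0
Before step 1 (INC(q)): a=9, q=-1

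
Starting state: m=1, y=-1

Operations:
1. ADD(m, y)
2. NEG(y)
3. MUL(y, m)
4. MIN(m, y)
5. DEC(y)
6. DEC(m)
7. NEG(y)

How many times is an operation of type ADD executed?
1

Counting ADD operations:
Step 1: ADD(m, y) ← ADD
Total: 1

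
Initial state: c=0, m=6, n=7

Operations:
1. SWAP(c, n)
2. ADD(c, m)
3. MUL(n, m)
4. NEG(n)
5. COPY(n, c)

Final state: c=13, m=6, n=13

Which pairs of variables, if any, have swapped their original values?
None

Comparing initial and final values:
n: 7 → 13
m: 6 → 6
c: 0 → 13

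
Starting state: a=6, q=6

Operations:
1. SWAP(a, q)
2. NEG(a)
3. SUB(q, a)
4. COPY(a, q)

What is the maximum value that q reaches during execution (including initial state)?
12

Values of q at each step:
Initial: q = 6
After step 1: q = 6
After step 2: q = 6
After step 3: q = 12 ← maximum
After step 4: q = 12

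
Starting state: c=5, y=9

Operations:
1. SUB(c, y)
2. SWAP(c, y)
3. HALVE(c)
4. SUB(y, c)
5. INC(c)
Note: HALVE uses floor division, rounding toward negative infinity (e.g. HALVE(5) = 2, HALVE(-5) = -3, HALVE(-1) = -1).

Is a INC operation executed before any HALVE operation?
No

First INC: step 5
First HALVE: step 3
Since 5 > 3, HALVE comes first.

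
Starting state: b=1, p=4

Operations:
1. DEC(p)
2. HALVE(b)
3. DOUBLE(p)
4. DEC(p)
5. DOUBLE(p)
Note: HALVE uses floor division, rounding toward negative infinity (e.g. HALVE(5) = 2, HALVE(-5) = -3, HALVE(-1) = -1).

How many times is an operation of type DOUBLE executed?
2

Counting DOUBLE operations:
Step 3: DOUBLE(p) ← DOUBLE
Step 5: DOUBLE(p) ← DOUBLE
Total: 2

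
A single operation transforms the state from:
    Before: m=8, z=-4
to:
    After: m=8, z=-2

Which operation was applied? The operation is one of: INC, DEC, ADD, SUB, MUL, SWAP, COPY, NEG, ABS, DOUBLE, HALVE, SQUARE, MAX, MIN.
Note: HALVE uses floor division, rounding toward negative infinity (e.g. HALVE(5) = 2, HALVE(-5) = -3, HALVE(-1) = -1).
HALVE(z)

Analyzing the change:
Before: m=8, z=-4
After: m=8, z=-2
Variable z changed from -4 to -2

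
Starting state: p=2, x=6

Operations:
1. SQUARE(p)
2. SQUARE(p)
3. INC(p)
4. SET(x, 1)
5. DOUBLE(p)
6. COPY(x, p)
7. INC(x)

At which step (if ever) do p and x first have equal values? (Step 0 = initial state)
Step 6

p and x first become equal after step 6.

Comparing values at each step:
Initial: p=2, x=6
After step 1: p=4, x=6
After step 2: p=16, x=6
After step 3: p=17, x=6
After step 4: p=17, x=1
After step 5: p=34, x=1
After step 6: p=34, x=34 ← equal!
After step 7: p=34, x=35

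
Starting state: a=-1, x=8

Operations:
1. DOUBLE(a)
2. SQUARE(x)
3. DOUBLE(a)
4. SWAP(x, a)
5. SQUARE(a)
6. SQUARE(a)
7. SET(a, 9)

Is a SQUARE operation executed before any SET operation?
Yes

First SQUARE: step 2
First SET: step 7
Since 2 < 7, SQUARE comes first.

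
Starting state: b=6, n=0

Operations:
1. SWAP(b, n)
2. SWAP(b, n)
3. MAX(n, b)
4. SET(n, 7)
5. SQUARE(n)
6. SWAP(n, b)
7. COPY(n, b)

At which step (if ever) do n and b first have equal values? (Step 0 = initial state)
Step 3

n and b first become equal after step 3.

Comparing values at each step:
Initial: n=0, b=6
After step 1: n=6, b=0
After step 2: n=0, b=6
After step 3: n=6, b=6 ← equal!
After step 4: n=7, b=6
After step 5: n=49, b=6
After step 6: n=6, b=49
After step 7: n=49, b=49 ← equal!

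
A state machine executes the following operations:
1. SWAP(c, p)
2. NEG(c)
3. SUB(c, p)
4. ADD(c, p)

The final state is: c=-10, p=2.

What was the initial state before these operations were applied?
c=2, p=10

Working backwards:
Final state: c=-10, p=2
Before step 4 (ADD(c, p)): c=-12, p=2
Before step 3 (SUB(c, p)): c=-10, p=2
Before step 2 (NEG(c)): c=10, p=2
Before step 1 (SWAP(c, p)): c=2, p=10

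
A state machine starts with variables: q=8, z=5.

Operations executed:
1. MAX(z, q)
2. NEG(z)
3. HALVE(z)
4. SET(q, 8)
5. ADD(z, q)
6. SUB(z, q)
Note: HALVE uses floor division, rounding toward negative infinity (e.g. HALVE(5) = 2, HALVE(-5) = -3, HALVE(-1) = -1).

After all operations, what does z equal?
z = -4

Tracing execution:
Step 1: MAX(z, q) → z = 8
Step 2: NEG(z) → z = -8
Step 3: HALVE(z) → z = -4
Step 4: SET(q, 8) → z = -4
Step 5: ADD(z, q) → z = 4
Step 6: SUB(z, q) → z = -4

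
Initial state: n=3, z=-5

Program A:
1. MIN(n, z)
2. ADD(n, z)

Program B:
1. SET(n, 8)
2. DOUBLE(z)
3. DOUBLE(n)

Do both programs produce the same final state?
No

Program A final state: n=-10, z=-5
Program B final state: n=16, z=-10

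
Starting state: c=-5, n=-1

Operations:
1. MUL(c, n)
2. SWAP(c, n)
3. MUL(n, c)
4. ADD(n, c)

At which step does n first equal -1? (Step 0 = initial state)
Step 0

Tracing n:
Initial: n = -1 ← first occurrence
After step 1: n = -1
After step 2: n = 5
After step 3: n = -5
After step 4: n = -6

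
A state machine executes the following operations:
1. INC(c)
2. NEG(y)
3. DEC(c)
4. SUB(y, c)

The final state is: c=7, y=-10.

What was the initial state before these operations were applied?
c=7, y=3

Working backwards:
Final state: c=7, y=-10
Before step 4 (SUB(y, c)): c=7, y=-3
Before step 3 (DEC(c)): c=8, y=-3
Before step 2 (NEG(y)): c=8, y=3
Before step 1 (INC(c)): c=7, y=3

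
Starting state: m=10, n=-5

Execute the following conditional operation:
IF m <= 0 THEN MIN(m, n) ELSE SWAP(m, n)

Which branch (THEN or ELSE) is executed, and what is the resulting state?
Branch: ELSE, Final state: m=-5, n=10

Evaluating condition: m <= 0
m = 10
Condition is False, so ELSE branch executes
After SWAP(m, n): m=-5, n=10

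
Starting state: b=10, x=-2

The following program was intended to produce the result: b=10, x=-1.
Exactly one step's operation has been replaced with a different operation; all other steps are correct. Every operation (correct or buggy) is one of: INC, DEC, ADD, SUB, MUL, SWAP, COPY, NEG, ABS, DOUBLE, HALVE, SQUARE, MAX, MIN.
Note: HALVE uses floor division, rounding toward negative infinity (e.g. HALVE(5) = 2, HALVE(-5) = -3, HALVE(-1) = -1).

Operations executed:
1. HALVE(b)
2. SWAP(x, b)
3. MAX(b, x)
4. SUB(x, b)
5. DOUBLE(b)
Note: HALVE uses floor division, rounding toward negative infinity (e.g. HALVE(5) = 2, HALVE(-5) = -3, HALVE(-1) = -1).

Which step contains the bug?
Step 2

Trace with buggy code:
Initial: b=10, x=-2
After step 1: b=5, x=-2
After step 2: b=-2, x=5
After step 3: b=5, x=5
After step 4: b=5, x=0
After step 5: b=10, x=0
Actual final b=10, x=0 ≠ expected b=10, x=-1.
Step 2 is the only position where a single-operation replacement can produce the expected result.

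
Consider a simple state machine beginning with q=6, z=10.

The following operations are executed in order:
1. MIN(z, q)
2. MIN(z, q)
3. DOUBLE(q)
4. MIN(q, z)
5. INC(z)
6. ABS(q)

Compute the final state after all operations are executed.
{q: 6, z: 7}

Step-by-step execution:
Initial: q=6, z=10
After step 1 (MIN(z, q)): q=6, z=6
After step 2 (MIN(z, q)): q=6, z=6
After step 3 (DOUBLE(q)): q=12, z=6
After step 4 (MIN(q, z)): q=6, z=6
After step 5 (INC(z)): q=6, z=7
After step 6 (ABS(q)): q=6, z=7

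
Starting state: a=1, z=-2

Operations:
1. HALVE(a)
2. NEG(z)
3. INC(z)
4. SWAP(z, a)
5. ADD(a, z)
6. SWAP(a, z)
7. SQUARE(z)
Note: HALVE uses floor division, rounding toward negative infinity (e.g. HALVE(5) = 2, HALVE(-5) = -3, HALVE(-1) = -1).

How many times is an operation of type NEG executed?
1

Counting NEG operations:
Step 2: NEG(z) ← NEG
Total: 1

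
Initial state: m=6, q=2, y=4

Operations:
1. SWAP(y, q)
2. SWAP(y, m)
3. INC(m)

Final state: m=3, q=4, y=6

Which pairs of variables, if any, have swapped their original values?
None

Comparing initial and final values:
q: 2 → 4
m: 6 → 3
y: 4 → 6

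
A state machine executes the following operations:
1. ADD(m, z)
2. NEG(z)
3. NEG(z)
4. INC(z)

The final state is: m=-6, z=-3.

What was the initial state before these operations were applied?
m=-2, z=-4

Working backwards:
Final state: m=-6, z=-3
Before step 4 (INC(z)): m=-6, z=-4
Before step 3 (NEG(z)): m=-6, z=4
Before step 2 (NEG(z)): m=-6, z=-4
Before step 1 (ADD(m, z)): m=-2, z=-4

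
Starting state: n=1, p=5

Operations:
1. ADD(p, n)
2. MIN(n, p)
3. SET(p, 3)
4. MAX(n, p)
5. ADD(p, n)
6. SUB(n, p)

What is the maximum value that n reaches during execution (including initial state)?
3

Values of n at each step:
Initial: n = 1
After step 1: n = 1
After step 2: n = 1
After step 3: n = 1
After step 4: n = 3 ← maximum
After step 5: n = 3
After step 6: n = -3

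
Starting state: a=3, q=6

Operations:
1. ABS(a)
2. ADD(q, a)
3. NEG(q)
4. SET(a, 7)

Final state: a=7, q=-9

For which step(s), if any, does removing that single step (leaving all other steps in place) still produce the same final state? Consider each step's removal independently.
Step(s) 1

Testing removal of each single step:
Without step 1: final = a=7, q=-9 (same)
Without step 2: final = a=7, q=-6 (different)
Without step 3: final = a=7, q=9 (different)
Without step 4: final = a=3, q=-9 (different)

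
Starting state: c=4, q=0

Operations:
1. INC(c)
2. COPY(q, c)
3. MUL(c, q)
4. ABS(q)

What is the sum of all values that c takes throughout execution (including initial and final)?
64

Values of c at each step:
Initial: c = 4
After step 1: c = 5
After step 2: c = 5
After step 3: c = 25
After step 4: c = 25
Sum = 4 + 5 + 5 + 25 + 25 = 64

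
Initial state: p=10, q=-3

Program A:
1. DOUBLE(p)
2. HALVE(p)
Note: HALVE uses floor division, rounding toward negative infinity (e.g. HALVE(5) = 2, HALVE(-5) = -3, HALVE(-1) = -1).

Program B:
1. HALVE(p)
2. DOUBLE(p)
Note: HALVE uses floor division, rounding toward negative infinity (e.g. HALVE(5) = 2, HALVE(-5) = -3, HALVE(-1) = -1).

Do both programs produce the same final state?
Yes

Program A final state: p=10, q=-3
Program B final state: p=10, q=-3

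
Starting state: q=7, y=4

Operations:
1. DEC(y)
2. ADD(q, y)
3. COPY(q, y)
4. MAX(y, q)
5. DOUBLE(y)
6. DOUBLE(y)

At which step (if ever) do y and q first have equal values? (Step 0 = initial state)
Step 3

y and q first become equal after step 3.

Comparing values at each step:
Initial: y=4, q=7
After step 1: y=3, q=7
After step 2: y=3, q=10
After step 3: y=3, q=3 ← equal!
After step 4: y=3, q=3 ← equal!
After step 5: y=6, q=3
After step 6: y=12, q=3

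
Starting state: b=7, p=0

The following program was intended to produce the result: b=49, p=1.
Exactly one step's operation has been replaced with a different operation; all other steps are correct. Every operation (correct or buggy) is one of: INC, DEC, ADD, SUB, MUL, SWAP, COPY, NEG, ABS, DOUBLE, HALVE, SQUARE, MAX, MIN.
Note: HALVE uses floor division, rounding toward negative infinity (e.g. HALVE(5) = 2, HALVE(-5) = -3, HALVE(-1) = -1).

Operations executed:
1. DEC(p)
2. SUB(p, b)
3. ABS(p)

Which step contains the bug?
Step 2

Trace with buggy code:
Initial: b=7, p=0
After step 1: b=7, p=-1
After step 2: b=7, p=-8
After step 3: b=7, p=8
Actual final b=7, p=8 ≠ expected b=49, p=1.
Step 2 is the only position where a single-operation replacement can produce the expected result.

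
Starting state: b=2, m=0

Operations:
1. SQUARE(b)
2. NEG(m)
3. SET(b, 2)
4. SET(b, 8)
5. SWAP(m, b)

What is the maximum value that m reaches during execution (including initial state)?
8

Values of m at each step:
Initial: m = 0
After step 1: m = 0
After step 2: m = 0
After step 3: m = 0
After step 4: m = 0
After step 5: m = 8 ← maximum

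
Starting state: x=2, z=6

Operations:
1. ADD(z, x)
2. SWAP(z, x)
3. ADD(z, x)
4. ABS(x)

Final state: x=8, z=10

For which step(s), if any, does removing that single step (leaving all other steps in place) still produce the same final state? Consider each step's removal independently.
Step(s) 4

Testing removal of each single step:
Without step 1: final = x=6, z=8 (different)
Without step 2: final = x=2, z=10 (different)
Without step 3: final = x=8, z=2 (different)
Without step 4: final = x=8, z=10 (same)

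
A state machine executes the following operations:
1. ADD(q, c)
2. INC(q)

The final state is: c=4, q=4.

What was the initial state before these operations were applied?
c=4, q=-1

Working backwards:
Final state: c=4, q=4
Before step 2 (INC(q)): c=4, q=3
Before step 1 (ADD(q, c)): c=4, q=-1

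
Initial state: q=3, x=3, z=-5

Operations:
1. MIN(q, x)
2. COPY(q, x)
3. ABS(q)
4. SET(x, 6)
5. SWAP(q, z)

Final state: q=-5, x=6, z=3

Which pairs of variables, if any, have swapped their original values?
(q, z)

Comparing initial and final values:
q: 3 → -5
z: -5 → 3
x: 3 → 6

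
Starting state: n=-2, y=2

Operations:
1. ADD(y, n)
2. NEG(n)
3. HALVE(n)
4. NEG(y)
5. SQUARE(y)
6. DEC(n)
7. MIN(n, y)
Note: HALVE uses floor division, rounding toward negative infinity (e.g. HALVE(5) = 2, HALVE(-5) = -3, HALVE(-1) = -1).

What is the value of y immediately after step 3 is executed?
y = 0

Tracing y through execution:
Initial: y = 2
After step 1 (ADD(y, n)): y = 0
After step 2 (NEG(n)): y = 0
After step 3 (HALVE(n)): y = 0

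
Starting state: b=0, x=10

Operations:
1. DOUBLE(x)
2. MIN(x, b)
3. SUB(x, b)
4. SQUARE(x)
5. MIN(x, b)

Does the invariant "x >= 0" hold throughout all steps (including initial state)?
Yes

The invariant holds at every step.

State at each step:
Initial: b=0, x=10
After step 1: b=0, x=20
After step 2: b=0, x=0
After step 3: b=0, x=0
After step 4: b=0, x=0
After step 5: b=0, x=0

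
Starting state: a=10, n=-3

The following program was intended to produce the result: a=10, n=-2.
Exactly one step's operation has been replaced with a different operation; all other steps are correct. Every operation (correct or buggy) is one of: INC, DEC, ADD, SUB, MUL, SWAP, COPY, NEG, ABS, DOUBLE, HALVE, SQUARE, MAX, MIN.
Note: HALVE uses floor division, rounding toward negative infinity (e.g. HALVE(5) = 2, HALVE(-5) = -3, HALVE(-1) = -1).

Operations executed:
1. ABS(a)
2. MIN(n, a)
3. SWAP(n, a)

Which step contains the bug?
Step 3

Trace with buggy code:
Initial: a=10, n=-3
After step 1: a=10, n=-3
After step 2: a=10, n=-3
After step 3: a=-3, n=10
Actual final a=-3, n=10 ≠ expected a=10, n=-2.
Step 3 is the only position where a single-operation replacement can produce the expected result.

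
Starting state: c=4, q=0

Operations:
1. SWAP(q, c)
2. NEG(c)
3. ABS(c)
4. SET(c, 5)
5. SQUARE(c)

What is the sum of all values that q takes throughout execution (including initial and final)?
20

Values of q at each step:
Initial: q = 0
After step 1: q = 4
After step 2: q = 4
After step 3: q = 4
After step 4: q = 4
After step 5: q = 4
Sum = 0 + 4 + 4 + 4 + 4 + 4 = 20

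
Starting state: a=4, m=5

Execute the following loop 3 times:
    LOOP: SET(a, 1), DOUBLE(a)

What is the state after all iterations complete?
a=2, m=5

Iteration trace:
Start: a=4, m=5
After iteration 1: a=2, m=5
After iteration 2: a=2, m=5
After iteration 3: a=2, m=5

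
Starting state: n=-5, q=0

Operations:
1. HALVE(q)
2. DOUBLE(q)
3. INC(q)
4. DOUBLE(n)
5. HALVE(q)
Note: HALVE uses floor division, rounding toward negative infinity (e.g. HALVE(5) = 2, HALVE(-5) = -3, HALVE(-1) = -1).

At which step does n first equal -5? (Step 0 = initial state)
Step 0

Tracing n:
Initial: n = -5 ← first occurrence
After step 1: n = -5
After step 2: n = -5
After step 3: n = -5
After step 4: n = -10
After step 5: n = -10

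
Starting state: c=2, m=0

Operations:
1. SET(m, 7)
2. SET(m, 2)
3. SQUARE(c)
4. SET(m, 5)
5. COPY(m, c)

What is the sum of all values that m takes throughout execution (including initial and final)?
20

Values of m at each step:
Initial: m = 0
After step 1: m = 7
After step 2: m = 2
After step 3: m = 2
After step 4: m = 5
After step 5: m = 4
Sum = 0 + 7 + 2 + 2 + 5 + 4 = 20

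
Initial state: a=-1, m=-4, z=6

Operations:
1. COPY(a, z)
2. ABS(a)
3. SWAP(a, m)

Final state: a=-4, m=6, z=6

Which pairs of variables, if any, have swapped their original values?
None

Comparing initial and final values:
a: -1 → -4
z: 6 → 6
m: -4 → 6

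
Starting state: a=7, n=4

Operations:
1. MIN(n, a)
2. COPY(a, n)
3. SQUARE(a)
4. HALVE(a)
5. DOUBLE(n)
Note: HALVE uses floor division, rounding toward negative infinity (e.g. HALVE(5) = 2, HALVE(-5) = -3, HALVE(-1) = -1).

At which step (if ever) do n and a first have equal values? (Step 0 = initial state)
Step 2

n and a first become equal after step 2.

Comparing values at each step:
Initial: n=4, a=7
After step 1: n=4, a=7
After step 2: n=4, a=4 ← equal!
After step 3: n=4, a=16
After step 4: n=4, a=8
After step 5: n=8, a=8 ← equal!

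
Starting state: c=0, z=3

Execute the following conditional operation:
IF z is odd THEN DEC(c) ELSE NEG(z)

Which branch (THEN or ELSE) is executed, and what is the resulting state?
Branch: THEN, Final state: c=-1, z=3

Evaluating condition: z is odd
Condition is True, so THEN branch executes
After DEC(c): c=-1, z=3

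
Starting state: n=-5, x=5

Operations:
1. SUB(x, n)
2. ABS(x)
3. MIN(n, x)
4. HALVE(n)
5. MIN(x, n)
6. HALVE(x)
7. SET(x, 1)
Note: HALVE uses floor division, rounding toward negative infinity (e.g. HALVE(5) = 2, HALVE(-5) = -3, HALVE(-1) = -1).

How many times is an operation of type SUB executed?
1

Counting SUB operations:
Step 1: SUB(x, n) ← SUB
Total: 1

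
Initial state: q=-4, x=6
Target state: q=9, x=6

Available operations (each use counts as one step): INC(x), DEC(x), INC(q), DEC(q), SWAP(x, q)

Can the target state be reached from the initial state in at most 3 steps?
No

The target state cannot be reached within 3 steps.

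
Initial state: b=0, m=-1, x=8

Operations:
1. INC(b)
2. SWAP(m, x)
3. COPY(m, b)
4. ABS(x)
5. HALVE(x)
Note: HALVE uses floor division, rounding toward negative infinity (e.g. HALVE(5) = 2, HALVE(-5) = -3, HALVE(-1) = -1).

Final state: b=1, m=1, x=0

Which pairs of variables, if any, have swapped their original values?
None

Comparing initial and final values:
b: 0 → 1
x: 8 → 0
m: -1 → 1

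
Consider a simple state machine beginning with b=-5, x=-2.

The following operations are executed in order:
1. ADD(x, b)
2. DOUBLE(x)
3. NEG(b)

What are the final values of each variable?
{b: 5, x: -14}

Step-by-step execution:
Initial: b=-5, x=-2
After step 1 (ADD(x, b)): b=-5, x=-7
After step 2 (DOUBLE(x)): b=-5, x=-14
After step 3 (NEG(b)): b=5, x=-14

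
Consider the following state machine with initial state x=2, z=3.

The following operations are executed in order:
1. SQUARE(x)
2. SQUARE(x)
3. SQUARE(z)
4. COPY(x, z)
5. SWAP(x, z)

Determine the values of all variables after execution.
{x: 9, z: 9}

Step-by-step execution:
Initial: x=2, z=3
After step 1 (SQUARE(x)): x=4, z=3
After step 2 (SQUARE(x)): x=16, z=3
After step 3 (SQUARE(z)): x=16, z=9
After step 4 (COPY(x, z)): x=9, z=9
After step 5 (SWAP(x, z)): x=9, z=9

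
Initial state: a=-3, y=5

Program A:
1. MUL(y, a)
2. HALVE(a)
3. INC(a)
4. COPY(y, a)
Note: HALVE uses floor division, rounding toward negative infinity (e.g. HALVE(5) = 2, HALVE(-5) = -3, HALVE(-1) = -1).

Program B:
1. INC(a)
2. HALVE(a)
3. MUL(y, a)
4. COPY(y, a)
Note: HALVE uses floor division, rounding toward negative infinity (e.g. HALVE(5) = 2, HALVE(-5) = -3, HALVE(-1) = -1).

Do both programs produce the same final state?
Yes

Program A final state: a=-1, y=-1
Program B final state: a=-1, y=-1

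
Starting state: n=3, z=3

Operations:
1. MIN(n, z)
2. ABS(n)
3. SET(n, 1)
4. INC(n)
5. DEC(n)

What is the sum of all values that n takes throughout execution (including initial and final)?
13

Values of n at each step:
Initial: n = 3
After step 1: n = 3
After step 2: n = 3
After step 3: n = 1
After step 4: n = 2
After step 5: n = 1
Sum = 3 + 3 + 3 + 1 + 2 + 1 = 13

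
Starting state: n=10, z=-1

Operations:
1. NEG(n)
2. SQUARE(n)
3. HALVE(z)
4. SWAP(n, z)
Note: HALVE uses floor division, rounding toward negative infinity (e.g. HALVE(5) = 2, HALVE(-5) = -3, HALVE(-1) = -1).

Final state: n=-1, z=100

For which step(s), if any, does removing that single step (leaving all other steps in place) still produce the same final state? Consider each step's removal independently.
Step(s) 1, 3

Testing removal of each single step:
Without step 1: final = n=-1, z=100 (same)
Without step 2: final = n=-1, z=-10 (different)
Without step 3: final = n=-1, z=100 (same)
Without step 4: final = n=100, z=-1 (different)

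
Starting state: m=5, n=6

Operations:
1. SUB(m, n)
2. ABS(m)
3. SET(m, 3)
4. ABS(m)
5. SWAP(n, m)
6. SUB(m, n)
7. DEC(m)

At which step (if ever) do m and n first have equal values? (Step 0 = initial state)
Step 6

m and n first become equal after step 6.

Comparing values at each step:
Initial: m=5, n=6
After step 1: m=-1, n=6
After step 2: m=1, n=6
After step 3: m=3, n=6
After step 4: m=3, n=6
After step 5: m=6, n=3
After step 6: m=3, n=3 ← equal!
After step 7: m=2, n=3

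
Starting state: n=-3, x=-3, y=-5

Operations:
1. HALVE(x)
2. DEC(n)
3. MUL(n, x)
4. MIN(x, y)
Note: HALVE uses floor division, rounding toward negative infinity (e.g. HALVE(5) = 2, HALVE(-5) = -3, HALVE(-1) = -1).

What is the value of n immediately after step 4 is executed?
n = 8

Tracing n through execution:
Initial: n = -3
After step 1 (HALVE(x)): n = -3
After step 2 (DEC(n)): n = -4
After step 3 (MUL(n, x)): n = 8
After step 4 (MIN(x, y)): n = 8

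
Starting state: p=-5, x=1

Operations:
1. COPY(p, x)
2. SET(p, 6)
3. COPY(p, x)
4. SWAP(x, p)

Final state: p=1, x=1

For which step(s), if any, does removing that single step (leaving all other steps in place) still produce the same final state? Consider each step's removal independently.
Step(s) 1, 2, 4

Testing removal of each single step:
Without step 1: final = p=1, x=1 (same)
Without step 2: final = p=1, x=1 (same)
Without step 3: final = p=1, x=6 (different)
Without step 4: final = p=1, x=1 (same)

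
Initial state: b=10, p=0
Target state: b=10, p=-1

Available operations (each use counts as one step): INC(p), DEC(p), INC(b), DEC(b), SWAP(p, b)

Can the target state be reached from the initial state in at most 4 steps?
Yes

Path (1 step): DEC(p)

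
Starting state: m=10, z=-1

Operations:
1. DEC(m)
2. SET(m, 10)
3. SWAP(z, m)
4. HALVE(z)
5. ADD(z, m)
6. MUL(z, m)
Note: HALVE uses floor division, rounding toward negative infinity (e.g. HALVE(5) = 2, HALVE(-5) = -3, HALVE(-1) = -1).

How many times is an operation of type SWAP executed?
1

Counting SWAP operations:
Step 3: SWAP(z, m) ← SWAP
Total: 1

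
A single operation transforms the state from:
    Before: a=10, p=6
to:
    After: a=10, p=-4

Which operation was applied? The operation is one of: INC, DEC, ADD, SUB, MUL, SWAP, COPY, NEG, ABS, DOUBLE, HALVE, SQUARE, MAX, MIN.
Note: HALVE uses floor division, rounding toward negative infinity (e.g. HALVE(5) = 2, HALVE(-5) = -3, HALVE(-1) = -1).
SUB(p, a)

Analyzing the change:
Before: a=10, p=6
After: a=10, p=-4
Variable p changed from 6 to -4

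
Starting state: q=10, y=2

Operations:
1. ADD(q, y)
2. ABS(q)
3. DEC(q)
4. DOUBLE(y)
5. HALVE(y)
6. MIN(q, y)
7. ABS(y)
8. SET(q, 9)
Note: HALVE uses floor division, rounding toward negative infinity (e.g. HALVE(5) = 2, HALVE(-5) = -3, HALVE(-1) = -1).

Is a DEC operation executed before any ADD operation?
No

First DEC: step 3
First ADD: step 1
Since 3 > 1, ADD comes first.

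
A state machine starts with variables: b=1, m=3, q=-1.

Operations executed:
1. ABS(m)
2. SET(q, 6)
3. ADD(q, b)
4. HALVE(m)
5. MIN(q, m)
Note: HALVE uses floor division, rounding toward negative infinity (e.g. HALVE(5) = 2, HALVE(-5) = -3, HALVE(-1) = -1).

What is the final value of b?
b = 1

Tracing execution:
Step 1: ABS(m) → b = 1
Step 2: SET(q, 6) → b = 1
Step 3: ADD(q, b) → b = 1
Step 4: HALVE(m) → b = 1
Step 5: MIN(q, m) → b = 1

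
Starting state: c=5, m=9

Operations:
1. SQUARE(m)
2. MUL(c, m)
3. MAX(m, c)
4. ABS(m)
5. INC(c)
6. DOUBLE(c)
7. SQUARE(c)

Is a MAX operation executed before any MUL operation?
No

First MAX: step 3
First MUL: step 2
Since 3 > 2, MUL comes first.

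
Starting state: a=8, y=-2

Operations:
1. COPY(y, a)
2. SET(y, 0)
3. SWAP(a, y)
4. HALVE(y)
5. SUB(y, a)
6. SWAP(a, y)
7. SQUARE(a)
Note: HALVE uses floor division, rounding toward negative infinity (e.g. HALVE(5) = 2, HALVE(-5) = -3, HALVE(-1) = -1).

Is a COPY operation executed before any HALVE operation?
Yes

First COPY: step 1
First HALVE: step 4
Since 1 < 4, COPY comes first.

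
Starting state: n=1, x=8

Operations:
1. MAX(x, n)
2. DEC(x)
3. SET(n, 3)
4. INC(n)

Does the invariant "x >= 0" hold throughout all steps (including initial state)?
Yes

The invariant holds at every step.

State at each step:
Initial: n=1, x=8
After step 1: n=1, x=8
After step 2: n=1, x=7
After step 3: n=3, x=7
After step 4: n=4, x=7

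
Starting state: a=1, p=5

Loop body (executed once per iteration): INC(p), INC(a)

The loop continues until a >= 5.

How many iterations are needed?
4

Tracing iterations:
Initial: a=1, p=5
After iteration 1: a=2, p=6
After iteration 2: a=3, p=7
After iteration 3: a=4, p=8
After iteration 4: a=5, p=9
a >= 5 now holds, so the loop exits after 4 iterations.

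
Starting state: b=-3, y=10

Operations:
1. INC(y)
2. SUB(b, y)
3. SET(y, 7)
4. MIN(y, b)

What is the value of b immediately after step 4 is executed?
b = -14

Tracing b through execution:
Initial: b = -3
After step 1 (INC(y)): b = -3
After step 2 (SUB(b, y)): b = -14
After step 3 (SET(y, 7)): b = -14
After step 4 (MIN(y, b)): b = -14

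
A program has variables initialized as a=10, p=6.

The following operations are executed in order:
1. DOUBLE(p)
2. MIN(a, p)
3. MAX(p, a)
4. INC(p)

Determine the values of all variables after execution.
{a: 10, p: 13}

Step-by-step execution:
Initial: a=10, p=6
After step 1 (DOUBLE(p)): a=10, p=12
After step 2 (MIN(a, p)): a=10, p=12
After step 3 (MAX(p, a)): a=10, p=12
After step 4 (INC(p)): a=10, p=13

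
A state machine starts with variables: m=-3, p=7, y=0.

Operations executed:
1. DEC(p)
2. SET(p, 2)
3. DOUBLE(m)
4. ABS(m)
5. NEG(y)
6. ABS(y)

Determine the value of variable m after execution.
m = 6

Tracing execution:
Step 1: DEC(p) → m = -3
Step 2: SET(p, 2) → m = -3
Step 3: DOUBLE(m) → m = -6
Step 4: ABS(m) → m = 6
Step 5: NEG(y) → m = 6
Step 6: ABS(y) → m = 6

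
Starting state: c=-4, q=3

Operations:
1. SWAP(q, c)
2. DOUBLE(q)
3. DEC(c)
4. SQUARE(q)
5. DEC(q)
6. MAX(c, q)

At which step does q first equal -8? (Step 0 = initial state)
Step 2

Tracing q:
Initial: q = 3
After step 1: q = -4
After step 2: q = -8 ← first occurrence
After step 3: q = -8
After step 4: q = 64
After step 5: q = 63
After step 6: q = 63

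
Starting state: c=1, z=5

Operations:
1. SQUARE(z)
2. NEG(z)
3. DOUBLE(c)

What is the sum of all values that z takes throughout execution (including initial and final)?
-20

Values of z at each step:
Initial: z = 5
After step 1: z = 25
After step 2: z = -25
After step 3: z = -25
Sum = 5 + 25 + -25 + -25 = -20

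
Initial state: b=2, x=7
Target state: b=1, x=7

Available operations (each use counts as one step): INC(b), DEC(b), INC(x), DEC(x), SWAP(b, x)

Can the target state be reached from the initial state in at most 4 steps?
Yes

Path (1 step): DEC(b)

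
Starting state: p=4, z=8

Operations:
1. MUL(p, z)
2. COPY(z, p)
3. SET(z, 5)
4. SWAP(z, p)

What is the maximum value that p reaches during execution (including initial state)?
32

Values of p at each step:
Initial: p = 4
After step 1: p = 32 ← maximum
After step 2: p = 32
After step 3: p = 32
After step 4: p = 5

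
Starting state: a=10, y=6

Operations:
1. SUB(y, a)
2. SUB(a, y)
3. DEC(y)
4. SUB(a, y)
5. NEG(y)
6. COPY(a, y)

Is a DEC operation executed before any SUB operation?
No

First DEC: step 3
First SUB: step 1
Since 3 > 1, SUB comes first.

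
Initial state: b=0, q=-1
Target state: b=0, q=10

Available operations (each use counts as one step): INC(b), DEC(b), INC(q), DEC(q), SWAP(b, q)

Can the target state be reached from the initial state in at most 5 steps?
No

The target state cannot be reached within 5 steps.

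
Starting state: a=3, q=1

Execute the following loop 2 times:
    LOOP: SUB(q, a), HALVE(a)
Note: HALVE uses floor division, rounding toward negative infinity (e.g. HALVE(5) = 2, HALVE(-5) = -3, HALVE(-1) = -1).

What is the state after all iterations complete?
a=0, q=-3

Iteration trace:
Start: a=3, q=1
After iteration 1: a=1, q=-2
After iteration 2: a=0, q=-3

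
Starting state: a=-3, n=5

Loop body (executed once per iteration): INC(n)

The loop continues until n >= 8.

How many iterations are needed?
3

Tracing iterations:
Initial: a=-3, n=5
After iteration 1: a=-3, n=6
After iteration 2: a=-3, n=7
After iteration 3: a=-3, n=8
n >= 8 now holds, so the loop exits after 3 iterations.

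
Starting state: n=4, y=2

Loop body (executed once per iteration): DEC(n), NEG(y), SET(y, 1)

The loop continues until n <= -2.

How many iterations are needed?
6

Tracing iterations:
Initial: n=4, y=2
After iteration 1: n=3, y=1
After iteration 2: n=2, y=1
After iteration 3: n=1, y=1
After iteration 4: n=0, y=1
After iteration 5: n=-1, y=1
After iteration 6: n=-2, y=1
n <= -2 now holds, so the loop exits after 6 iterations.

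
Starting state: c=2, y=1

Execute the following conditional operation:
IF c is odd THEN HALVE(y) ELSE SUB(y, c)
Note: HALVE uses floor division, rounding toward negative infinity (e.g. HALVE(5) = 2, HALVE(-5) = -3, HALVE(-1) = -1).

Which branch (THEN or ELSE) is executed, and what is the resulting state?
Branch: ELSE, Final state: c=2, y=-1

Evaluating condition: c is odd
Condition is False, so ELSE branch executes
After SUB(y, c): c=2, y=-1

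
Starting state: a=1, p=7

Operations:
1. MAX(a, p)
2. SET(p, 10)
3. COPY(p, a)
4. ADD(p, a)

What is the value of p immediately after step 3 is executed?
p = 7

Tracing p through execution:
Initial: p = 7
After step 1 (MAX(a, p)): p = 7
After step 2 (SET(p, 10)): p = 10
After step 3 (COPY(p, a)): p = 7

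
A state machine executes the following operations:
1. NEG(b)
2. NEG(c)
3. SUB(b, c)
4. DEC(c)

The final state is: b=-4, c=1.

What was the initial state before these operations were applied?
b=2, c=-2

Working backwards:
Final state: b=-4, c=1
Before step 4 (DEC(c)): b=-4, c=2
Before step 3 (SUB(b, c)): b=-2, c=2
Before step 2 (NEG(c)): b=-2, c=-2
Before step 1 (NEG(b)): b=2, c=-2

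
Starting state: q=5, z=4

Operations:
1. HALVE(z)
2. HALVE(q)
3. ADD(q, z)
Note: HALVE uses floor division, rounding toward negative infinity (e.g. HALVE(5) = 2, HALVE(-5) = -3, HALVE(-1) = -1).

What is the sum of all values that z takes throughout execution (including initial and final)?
10

Values of z at each step:
Initial: z = 4
After step 1: z = 2
After step 2: z = 2
After step 3: z = 2
Sum = 4 + 2 + 2 + 2 = 10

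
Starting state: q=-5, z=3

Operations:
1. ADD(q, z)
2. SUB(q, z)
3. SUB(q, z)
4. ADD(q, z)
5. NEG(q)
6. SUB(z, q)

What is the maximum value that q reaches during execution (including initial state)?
5

Values of q at each step:
Initial: q = -5
After step 1: q = -2
After step 2: q = -5
After step 3: q = -8
After step 4: q = -5
After step 5: q = 5 ← maximum
After step 6: q = 5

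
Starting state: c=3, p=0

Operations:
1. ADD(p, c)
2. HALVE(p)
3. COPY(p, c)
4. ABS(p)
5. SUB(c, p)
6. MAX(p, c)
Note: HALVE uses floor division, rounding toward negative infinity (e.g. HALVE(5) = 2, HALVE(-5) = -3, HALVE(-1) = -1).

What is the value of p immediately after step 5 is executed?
p = 3

Tracing p through execution:
Initial: p = 0
After step 1 (ADD(p, c)): p = 3
After step 2 (HALVE(p)): p = 1
After step 3 (COPY(p, c)): p = 3
After step 4 (ABS(p)): p = 3
After step 5 (SUB(c, p)): p = 3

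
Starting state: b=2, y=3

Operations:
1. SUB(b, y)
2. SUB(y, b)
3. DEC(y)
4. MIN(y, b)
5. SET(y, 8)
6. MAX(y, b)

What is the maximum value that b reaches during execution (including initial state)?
2

Values of b at each step:
Initial: b = 2 ← maximum
After step 1: b = -1
After step 2: b = -1
After step 3: b = -1
After step 4: b = -1
After step 5: b = -1
After step 6: b = -1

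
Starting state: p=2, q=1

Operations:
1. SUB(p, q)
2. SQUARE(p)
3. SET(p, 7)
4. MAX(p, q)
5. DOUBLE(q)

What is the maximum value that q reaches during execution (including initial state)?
2

Values of q at each step:
Initial: q = 1
After step 1: q = 1
After step 2: q = 1
After step 3: q = 1
After step 4: q = 1
After step 5: q = 2 ← maximum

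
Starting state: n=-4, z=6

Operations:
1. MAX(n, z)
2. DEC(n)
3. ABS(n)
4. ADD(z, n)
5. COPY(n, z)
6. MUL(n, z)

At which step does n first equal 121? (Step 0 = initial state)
Step 6

Tracing n:
Initial: n = -4
After step 1: n = 6
After step 2: n = 5
After step 3: n = 5
After step 4: n = 5
After step 5: n = 11
After step 6: n = 121 ← first occurrence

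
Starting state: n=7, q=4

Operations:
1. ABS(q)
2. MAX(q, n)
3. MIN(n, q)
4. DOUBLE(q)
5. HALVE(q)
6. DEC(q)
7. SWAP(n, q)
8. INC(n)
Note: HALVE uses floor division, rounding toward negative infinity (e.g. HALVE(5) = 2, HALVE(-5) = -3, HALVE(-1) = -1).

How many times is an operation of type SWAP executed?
1

Counting SWAP operations:
Step 7: SWAP(n, q) ← SWAP
Total: 1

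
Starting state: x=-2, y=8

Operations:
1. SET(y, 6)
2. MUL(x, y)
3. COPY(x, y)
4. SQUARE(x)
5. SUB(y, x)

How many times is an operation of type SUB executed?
1

Counting SUB operations:
Step 5: SUB(y, x) ← SUB
Total: 1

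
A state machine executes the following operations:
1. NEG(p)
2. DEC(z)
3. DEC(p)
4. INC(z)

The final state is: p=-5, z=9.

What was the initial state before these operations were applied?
p=4, z=9

Working backwards:
Final state: p=-5, z=9
Before step 4 (INC(z)): p=-5, z=8
Before step 3 (DEC(p)): p=-4, z=8
Before step 2 (DEC(z)): p=-4, z=9
Before step 1 (NEG(p)): p=4, z=9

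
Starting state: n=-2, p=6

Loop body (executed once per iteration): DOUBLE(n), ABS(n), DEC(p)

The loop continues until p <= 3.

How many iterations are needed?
3

Tracing iterations:
Initial: n=-2, p=6
After iteration 1: n=4, p=5
After iteration 2: n=8, p=4
After iteration 3: n=16, p=3
p <= 3 now holds, so the loop exits after 3 iterations.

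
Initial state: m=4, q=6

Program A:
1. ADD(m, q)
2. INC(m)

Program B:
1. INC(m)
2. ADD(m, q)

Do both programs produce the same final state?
Yes

Program A final state: m=11, q=6
Program B final state: m=11, q=6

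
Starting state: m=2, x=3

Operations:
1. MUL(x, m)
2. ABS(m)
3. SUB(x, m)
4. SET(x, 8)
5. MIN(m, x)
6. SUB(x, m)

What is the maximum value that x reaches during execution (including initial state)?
8

Values of x at each step:
Initial: x = 3
After step 1: x = 6
After step 2: x = 6
After step 3: x = 4
After step 4: x = 8 ← maximum
After step 5: x = 8
After step 6: x = 6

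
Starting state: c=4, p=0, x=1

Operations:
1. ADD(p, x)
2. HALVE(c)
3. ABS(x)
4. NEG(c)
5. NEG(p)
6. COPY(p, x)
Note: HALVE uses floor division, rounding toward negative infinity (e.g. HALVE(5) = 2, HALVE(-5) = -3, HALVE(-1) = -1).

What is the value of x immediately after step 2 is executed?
x = 1

Tracing x through execution:
Initial: x = 1
After step 1 (ADD(p, x)): x = 1
After step 2 (HALVE(c)): x = 1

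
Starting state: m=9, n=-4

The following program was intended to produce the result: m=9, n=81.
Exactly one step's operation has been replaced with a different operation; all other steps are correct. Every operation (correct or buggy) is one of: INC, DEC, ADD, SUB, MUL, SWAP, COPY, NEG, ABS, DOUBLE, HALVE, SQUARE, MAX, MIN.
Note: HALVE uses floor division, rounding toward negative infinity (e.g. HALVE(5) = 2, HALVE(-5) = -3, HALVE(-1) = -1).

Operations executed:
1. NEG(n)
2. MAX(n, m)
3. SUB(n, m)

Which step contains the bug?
Step 3

Trace with buggy code:
Initial: m=9, n=-4
After step 1: m=9, n=4
After step 2: m=9, n=9
After step 3: m=9, n=0
Actual final m=9, n=0 ≠ expected m=9, n=81.
Step 3 is the only position where a single-operation replacement can produce the expected result.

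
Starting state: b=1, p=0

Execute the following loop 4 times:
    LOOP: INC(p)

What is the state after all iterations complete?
b=1, p=4

Iteration trace:
Start: b=1, p=0
After iteration 1: b=1, p=1
After iteration 2: b=1, p=2
After iteration 3: b=1, p=3
After iteration 4: b=1, p=4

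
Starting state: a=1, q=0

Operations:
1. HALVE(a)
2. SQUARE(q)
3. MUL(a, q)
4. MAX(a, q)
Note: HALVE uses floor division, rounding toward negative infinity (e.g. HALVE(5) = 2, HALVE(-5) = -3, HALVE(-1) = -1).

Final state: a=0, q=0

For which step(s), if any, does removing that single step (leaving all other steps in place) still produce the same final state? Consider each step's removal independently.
Step(s) 1, 2, 3, 4

Testing removal of each single step:
Without step 1: final = a=0, q=0 (same)
Without step 2: final = a=0, q=0 (same)
Without step 3: final = a=0, q=0 (same)
Without step 4: final = a=0, q=0 (same)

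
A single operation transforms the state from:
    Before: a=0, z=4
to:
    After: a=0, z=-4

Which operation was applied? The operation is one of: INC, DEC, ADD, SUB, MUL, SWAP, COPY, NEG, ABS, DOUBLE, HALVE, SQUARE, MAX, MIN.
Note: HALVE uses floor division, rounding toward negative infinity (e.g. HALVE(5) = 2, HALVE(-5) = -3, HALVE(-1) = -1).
NEG(z)

Analyzing the change:
Before: a=0, z=4
After: a=0, z=-4
Variable z changed from 4 to -4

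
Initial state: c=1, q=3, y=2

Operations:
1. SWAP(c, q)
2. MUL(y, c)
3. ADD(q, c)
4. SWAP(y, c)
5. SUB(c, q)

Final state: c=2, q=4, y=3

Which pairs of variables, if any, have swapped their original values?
None

Comparing initial and final values:
q: 3 → 4
c: 1 → 2
y: 2 → 3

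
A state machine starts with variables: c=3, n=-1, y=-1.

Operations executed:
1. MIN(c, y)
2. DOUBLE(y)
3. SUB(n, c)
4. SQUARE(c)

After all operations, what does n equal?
n = 0

Tracing execution:
Step 1: MIN(c, y) → n = -1
Step 2: DOUBLE(y) → n = -1
Step 3: SUB(n, c) → n = 0
Step 4: SQUARE(c) → n = 0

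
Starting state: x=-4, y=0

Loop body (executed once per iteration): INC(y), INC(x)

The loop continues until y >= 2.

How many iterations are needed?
2

Tracing iterations:
Initial: x=-4, y=0
After iteration 1: x=-3, y=1
After iteration 2: x=-2, y=2
y >= 2 now holds, so the loop exits after 2 iterations.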